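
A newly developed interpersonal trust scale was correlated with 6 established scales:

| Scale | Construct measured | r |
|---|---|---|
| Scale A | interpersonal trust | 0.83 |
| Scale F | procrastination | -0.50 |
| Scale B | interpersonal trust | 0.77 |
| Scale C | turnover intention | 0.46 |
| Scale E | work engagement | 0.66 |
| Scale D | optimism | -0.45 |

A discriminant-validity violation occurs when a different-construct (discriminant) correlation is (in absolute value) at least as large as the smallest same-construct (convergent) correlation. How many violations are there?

Convergent (same construct = interpersonal trust): Scale A, Scale B.
Smallest convergent = 0.77. Discriminant |r|: 0.50, 0.46, 0.66, 0.45; count ≥ 0.77 → 0.

0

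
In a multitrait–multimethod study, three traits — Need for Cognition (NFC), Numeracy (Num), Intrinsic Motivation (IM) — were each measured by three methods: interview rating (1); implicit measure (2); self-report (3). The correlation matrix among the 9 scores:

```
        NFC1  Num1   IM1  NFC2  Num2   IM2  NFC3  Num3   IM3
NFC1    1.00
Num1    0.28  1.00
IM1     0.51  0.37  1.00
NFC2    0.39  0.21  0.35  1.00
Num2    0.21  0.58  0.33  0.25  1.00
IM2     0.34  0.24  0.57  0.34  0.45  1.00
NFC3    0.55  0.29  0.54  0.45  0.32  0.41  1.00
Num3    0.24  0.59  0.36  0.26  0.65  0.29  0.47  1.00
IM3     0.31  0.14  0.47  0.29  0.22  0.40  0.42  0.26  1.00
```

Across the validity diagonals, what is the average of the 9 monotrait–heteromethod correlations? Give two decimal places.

Convergent values: 0.39, 0.55, 0.45, 0.58, 0.59, 0.65, 0.57, 0.47, 0.40; mean = 4.65/9 = 0.52.

0.52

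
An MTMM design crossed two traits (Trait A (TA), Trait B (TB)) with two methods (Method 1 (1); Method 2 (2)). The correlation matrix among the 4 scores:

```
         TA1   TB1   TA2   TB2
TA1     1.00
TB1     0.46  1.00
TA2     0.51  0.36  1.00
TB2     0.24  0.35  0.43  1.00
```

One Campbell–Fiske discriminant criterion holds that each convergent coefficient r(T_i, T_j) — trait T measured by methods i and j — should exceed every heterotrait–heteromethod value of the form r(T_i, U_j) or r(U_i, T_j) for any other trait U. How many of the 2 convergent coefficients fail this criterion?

1

Convergent coefficients and their comparison sets:
TA (methods 1·2): 0.51 vs {0.24, 0.36} → pass.
TB (methods 1·2): 0.35 vs {0.36, 0.24} → fail.
1 of 2 fail.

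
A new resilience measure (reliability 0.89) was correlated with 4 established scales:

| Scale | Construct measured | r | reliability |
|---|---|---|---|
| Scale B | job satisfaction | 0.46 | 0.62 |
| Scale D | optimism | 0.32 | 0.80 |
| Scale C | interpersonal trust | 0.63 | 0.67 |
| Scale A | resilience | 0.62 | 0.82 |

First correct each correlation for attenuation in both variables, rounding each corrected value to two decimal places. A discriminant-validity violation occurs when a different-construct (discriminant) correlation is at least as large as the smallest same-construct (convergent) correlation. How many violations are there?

Disattenuated r (r / √(r_scale · r_new)):
  Scale B (disc): 0.46 / √(0.62·0.89) = 0.62
  Scale D (disc): 0.32 / √(0.80·0.89) = 0.38
  Scale C (disc): 0.63 / √(0.67·0.89) = 0.82
  Scale A (conv): 0.62 / √(0.82·0.89) = 0.73
Smallest convergent = 0.73. Discriminant values: 0.62, 0.38, 0.82; count ≥ 0.73 → 1.

1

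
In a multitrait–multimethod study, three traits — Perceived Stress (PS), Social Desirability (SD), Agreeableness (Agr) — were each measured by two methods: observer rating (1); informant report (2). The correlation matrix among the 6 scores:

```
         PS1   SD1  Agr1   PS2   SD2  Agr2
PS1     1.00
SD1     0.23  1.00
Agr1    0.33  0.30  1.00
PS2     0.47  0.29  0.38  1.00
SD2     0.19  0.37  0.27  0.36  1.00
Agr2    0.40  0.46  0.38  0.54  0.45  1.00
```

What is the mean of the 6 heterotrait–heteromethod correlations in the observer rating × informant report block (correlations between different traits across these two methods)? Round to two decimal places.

0.33

HTHM values (method 1 × method 2): 0.19, 0.40, 0.29, 0.46, 0.38, 0.27; mean = 1.99/6 = 0.33.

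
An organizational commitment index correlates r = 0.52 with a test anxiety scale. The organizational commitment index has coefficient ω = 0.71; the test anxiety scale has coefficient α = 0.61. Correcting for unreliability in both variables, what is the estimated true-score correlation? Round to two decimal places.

r_true = r_obs / √(r_xx · r_yy) = 0.52 / √(0.71 × 0.61) = 0.52 / √0.4331 = 0.52 / 0.6581 ≈ 0.79.

0.79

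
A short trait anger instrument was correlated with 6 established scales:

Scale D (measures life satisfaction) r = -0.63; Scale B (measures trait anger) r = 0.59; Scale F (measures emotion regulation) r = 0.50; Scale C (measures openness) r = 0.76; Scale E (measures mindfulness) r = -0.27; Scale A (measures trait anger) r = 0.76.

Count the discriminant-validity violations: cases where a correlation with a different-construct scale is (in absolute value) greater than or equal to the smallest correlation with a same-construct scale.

2

Convergent (same construct = trait anger): Scale B, Scale A.
Smallest convergent = 0.59. Discriminant |r|: 0.63, 0.50, 0.76, 0.27; count ≥ 0.59 → 2.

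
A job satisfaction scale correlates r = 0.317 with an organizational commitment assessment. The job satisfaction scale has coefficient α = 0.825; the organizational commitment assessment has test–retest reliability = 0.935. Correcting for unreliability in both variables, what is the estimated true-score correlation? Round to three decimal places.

0.361

r_true = r_obs / √(r_xx · r_yy) = 0.317 / √(0.825 × 0.935) = 0.317 / √0.771375 = 0.317 / 0.8783 ≈ 0.361.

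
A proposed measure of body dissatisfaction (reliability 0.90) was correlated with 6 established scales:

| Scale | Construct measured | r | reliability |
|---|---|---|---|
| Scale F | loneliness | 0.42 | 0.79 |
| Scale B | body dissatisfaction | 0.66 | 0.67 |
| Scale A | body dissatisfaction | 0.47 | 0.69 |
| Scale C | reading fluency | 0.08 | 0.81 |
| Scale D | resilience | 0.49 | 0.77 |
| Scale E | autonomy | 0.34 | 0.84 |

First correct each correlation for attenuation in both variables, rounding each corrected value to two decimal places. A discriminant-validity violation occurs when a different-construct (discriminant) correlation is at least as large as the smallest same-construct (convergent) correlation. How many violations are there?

0

Disattenuated r (r / √(r_scale · r_new)):
  Scale F (disc): 0.42 / √(0.79·0.90) = 0.50
  Scale B (conv): 0.66 / √(0.67·0.90) = 0.85
  Scale A (conv): 0.47 / √(0.69·0.90) = 0.60
  Scale C (disc): 0.08 / √(0.81·0.90) = 0.09
  Scale D (disc): 0.49 / √(0.77·0.90) = 0.59
  Scale E (disc): 0.34 / √(0.84·0.90) = 0.39
Smallest convergent = 0.60. Discriminant values: 0.50, 0.09, 0.59, 0.39; count ≥ 0.60 → 0.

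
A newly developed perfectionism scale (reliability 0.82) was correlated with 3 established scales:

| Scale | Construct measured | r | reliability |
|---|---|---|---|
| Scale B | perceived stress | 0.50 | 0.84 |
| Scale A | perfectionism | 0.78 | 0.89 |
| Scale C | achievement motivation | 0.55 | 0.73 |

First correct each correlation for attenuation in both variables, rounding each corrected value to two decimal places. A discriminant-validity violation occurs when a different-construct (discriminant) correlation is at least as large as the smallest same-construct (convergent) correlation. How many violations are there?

0

Disattenuated r (r / √(r_scale · r_new)):
  Scale B (disc): 0.50 / √(0.84·0.82) = 0.60
  Scale A (conv): 0.78 / √(0.89·0.82) = 0.91
  Scale C (disc): 0.55 / √(0.73·0.82) = 0.71
Smallest convergent = 0.91. Discriminant values: 0.60, 0.71; count ≥ 0.91 → 0.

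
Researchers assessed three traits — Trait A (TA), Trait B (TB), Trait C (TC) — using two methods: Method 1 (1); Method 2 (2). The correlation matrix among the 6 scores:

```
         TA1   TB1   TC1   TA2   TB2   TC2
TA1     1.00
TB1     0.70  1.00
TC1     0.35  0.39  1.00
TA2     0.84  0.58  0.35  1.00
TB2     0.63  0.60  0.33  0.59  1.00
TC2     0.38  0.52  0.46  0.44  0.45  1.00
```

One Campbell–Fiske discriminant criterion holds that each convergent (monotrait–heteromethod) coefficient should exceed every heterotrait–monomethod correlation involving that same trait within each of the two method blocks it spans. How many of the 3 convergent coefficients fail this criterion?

Checking each validity diagonal entry against its comparison values:
TA (methods 1·2): 0.84 vs {0.70, 0.59, 0.35, 0.44} → pass.
TB (methods 1·2): 0.60 vs {0.70, 0.59, 0.39, 0.45} → fail.
TC (methods 1·2): 0.46 vs {0.35, 0.44, 0.39, 0.45} → pass.
1 of 3 fail.

1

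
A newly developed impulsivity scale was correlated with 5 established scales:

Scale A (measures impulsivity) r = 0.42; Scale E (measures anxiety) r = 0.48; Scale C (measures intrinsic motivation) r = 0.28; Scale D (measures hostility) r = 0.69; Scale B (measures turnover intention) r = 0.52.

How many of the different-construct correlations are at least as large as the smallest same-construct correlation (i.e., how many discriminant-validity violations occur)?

3

Convergent (same construct = impulsivity): Scale A.
Smallest convergent = 0.42. Discriminant values: 0.48, 0.28, 0.69, 0.52; count ≥ 0.42 → 3.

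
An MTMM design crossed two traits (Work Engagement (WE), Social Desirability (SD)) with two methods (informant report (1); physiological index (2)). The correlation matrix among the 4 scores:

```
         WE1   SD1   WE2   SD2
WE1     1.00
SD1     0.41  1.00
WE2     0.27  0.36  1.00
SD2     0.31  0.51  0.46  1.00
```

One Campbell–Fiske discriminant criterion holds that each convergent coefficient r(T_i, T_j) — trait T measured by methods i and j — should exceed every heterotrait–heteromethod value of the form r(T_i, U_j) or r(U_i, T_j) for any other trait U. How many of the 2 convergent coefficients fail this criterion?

1

Checking each validity diagonal entry against its comparison values:
WE (methods 1·2): 0.27 vs {0.31, 0.36} → fail.
SD (methods 1·2): 0.51 vs {0.36, 0.31} → pass.
1 of 2 fail.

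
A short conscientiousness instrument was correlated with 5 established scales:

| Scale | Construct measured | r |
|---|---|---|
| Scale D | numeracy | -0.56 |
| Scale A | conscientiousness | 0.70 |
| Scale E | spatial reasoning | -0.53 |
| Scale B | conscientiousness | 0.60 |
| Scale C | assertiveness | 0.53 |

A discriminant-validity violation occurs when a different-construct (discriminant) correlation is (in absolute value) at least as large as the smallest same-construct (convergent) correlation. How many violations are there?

Convergent (same construct = conscientiousness): Scale A, Scale B.
Smallest convergent = 0.60. Discriminant |r|: 0.56, 0.53, 0.53; count ≥ 0.60 → 0.

0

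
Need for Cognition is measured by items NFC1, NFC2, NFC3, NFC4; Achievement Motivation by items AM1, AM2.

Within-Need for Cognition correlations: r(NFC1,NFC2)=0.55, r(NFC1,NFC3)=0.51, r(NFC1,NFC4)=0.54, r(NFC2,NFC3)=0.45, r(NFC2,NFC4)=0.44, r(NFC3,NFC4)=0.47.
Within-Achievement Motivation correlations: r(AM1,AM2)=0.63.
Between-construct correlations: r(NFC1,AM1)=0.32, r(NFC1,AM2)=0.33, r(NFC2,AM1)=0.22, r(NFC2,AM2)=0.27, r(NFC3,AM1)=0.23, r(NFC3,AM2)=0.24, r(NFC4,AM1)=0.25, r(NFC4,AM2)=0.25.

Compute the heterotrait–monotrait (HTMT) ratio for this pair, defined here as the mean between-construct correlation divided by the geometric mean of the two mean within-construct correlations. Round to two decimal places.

Between-construct mean = 2.11/8 = 0.2638.
Mean within-NFC = 2.96/6 = 0.4933; mean within-AM = 0.63/1 = 0.6300.
Geometric mean = √(0.4933 × 0.6300) = 0.5575.
HTMT = 0.2638 / 0.5575 = 0.47.

0.47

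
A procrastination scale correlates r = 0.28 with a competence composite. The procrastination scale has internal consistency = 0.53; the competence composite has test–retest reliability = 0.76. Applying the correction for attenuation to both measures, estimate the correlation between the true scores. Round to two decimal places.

r_true = r_obs / √(r_xx · r_yy) = 0.28 / √(0.53 × 0.76) = 0.28 / √0.4028 = 0.28 / 0.6347 ≈ 0.44.

0.44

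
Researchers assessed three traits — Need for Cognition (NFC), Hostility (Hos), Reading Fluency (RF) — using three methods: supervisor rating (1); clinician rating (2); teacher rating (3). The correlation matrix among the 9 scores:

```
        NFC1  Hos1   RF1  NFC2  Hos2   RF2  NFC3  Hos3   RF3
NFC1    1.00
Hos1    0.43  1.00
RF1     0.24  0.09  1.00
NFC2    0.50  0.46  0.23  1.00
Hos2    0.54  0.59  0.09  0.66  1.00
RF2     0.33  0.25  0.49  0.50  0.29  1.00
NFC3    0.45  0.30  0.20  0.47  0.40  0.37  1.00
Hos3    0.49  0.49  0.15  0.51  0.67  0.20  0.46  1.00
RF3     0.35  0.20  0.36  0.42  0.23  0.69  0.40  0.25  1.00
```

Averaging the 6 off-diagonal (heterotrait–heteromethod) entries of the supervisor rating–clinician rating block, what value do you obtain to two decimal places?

HTHM values (method 1 × method 2): 0.54, 0.33, 0.46, 0.25, 0.23, 0.09; mean = 1.90/6 = 0.32.

0.32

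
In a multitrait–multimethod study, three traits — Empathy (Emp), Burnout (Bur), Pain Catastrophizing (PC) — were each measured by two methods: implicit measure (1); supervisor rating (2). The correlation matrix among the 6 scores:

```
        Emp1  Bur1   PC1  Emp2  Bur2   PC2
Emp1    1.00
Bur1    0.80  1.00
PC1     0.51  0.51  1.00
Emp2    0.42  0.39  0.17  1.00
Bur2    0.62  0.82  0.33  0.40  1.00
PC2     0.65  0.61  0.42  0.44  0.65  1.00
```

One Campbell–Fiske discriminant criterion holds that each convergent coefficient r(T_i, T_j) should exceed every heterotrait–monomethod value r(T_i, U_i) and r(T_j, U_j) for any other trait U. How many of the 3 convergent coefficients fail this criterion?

2

Each convergent coefficient versus the relevant comparison correlations:
Emp (methods 1·2): 0.42 vs {0.80, 0.40, 0.51, 0.44} → fail.
Bur (methods 1·2): 0.82 vs {0.80, 0.40, 0.51, 0.65} → pass.
PC (methods 1·2): 0.42 vs {0.51, 0.44, 0.51, 0.65} → fail.
2 of 3 fail.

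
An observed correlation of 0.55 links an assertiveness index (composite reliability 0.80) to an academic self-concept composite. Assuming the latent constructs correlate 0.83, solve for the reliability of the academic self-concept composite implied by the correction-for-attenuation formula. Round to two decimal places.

0.55

r_true = r_obs / √(r_xx · r_yy) ⇒ 0.83 = 0.55 / √(0.80 · r_yy).
√(0.80 · r_yy) = 0.55 / 0.83 = 0.6627; 0.80 · r_yy = 0.4392; r_yy = 0.4392 / 0.80 ≈ 0.55.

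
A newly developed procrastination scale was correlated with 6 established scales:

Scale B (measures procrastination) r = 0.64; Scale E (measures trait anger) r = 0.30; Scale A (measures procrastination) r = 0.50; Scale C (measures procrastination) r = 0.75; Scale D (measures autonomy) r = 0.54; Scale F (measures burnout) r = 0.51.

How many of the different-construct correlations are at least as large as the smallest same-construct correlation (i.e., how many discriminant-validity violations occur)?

Convergent (same construct = procrastination): Scale B, Scale A, Scale C.
Smallest convergent = 0.50. Discriminant values: 0.30, 0.54, 0.51; count ≥ 0.50 → 2.

2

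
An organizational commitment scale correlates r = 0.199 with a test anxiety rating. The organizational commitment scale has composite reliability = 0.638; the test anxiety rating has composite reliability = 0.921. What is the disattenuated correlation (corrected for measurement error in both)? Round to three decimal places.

0.260

r_true = r_obs / √(r_xx · r_yy) = 0.199 / √(0.638 × 0.921) = 0.199 / √0.587598 = 0.199 / 0.7665 ≈ 0.260.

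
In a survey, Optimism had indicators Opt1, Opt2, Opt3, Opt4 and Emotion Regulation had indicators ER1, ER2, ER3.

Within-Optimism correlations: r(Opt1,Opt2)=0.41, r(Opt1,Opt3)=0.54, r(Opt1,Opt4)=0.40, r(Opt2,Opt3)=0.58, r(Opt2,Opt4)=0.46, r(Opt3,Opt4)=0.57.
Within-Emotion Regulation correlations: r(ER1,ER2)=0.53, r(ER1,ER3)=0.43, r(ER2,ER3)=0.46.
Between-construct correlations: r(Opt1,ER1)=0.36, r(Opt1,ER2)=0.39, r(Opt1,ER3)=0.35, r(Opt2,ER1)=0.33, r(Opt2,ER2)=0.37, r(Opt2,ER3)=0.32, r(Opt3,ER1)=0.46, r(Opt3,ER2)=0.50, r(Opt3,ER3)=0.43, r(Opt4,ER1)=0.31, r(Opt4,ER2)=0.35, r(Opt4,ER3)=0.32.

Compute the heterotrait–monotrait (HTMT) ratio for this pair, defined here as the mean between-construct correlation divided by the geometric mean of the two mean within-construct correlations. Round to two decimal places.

0.77

Mean heterotrait r = 4.49/12 = 0.3742.
Mean within-Opt = 2.96/6 = 0.4933; mean within-ER = 1.42/3 = 0.4733.
Geometric mean = √(0.4933 × 0.4733) = 0.4832.
HTMT = 0.3742 / 0.4832 = 0.77.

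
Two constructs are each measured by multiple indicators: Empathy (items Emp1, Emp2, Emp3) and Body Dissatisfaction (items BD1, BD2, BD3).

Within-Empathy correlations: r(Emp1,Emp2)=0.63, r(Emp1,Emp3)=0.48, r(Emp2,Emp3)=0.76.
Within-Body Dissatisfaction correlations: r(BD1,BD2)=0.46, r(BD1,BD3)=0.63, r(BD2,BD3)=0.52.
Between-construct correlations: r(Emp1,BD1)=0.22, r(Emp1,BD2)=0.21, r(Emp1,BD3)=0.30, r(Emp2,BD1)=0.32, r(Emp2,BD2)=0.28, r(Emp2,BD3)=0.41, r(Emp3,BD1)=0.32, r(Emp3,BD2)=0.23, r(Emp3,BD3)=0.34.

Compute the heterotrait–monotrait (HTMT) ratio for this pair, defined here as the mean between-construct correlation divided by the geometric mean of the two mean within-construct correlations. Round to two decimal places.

0.51

Between-construct mean = 2.63/9 = 0.2922.
Mean within-Emp = 1.87/3 = 0.6233; mean within-BD = 1.61/3 = 0.5367.
Geometric mean = √(0.6233 × 0.5367) = 0.5784.
HTMT = 0.2922 / 0.5784 = 0.51.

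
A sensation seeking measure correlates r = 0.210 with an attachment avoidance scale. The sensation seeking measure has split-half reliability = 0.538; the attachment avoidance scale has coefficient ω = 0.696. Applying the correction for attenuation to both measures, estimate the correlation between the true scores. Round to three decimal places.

0.343

r_true = r_obs / √(r_xx · r_yy) = 0.210 / √(0.538 × 0.696) = 0.210 / √0.374448 = 0.210 / 0.6119 ≈ 0.343.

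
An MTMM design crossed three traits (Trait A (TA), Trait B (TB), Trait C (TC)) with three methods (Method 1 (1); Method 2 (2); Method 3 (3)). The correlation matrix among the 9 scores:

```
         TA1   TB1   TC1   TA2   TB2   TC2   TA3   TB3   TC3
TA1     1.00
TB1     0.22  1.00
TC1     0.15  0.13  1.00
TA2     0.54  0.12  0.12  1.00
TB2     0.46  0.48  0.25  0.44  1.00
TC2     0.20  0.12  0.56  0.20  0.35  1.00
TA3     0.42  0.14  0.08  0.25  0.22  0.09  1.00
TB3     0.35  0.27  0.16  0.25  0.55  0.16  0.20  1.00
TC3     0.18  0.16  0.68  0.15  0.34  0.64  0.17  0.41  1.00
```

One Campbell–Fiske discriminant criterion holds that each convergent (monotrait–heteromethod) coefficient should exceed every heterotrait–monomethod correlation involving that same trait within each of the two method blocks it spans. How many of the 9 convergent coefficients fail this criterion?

Convergent coefficients and their comparison sets:
TA (methods 1·2): 0.54 vs {0.22, 0.44, 0.15, 0.20} → pass.
TA (methods 1·3): 0.42 vs {0.22, 0.20, 0.15, 0.17} → pass.
TA (methods 2·3): 0.25 vs {0.44, 0.20, 0.20, 0.17} → fail.
TB (methods 1·2): 0.48 vs {0.22, 0.44, 0.13, 0.35} → pass.
TB (methods 1·3): 0.27 vs {0.22, 0.20, 0.13, 0.41} → fail.
TB (methods 2·3): 0.55 vs {0.44, 0.20, 0.35, 0.41} → pass.
TC (methods 1·2): 0.56 vs {0.15, 0.20, 0.13, 0.35} → pass.
TC (methods 1·3): 0.68 vs {0.15, 0.17, 0.13, 0.41} → pass.
TC (methods 2·3): 0.64 vs {0.20, 0.17, 0.35, 0.41} → pass.
2 of 9 fail.

2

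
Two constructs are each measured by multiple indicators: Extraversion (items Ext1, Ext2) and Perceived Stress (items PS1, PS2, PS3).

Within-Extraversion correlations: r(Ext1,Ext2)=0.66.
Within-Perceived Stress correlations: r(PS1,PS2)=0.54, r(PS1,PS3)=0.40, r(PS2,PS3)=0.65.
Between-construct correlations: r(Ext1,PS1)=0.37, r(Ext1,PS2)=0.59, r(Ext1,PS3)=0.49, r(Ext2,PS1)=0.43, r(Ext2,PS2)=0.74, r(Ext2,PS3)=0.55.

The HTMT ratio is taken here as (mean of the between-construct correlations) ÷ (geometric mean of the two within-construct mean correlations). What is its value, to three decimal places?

0.893

Between-construct mean = 3.17/6 = 0.5283.
Mean within-Ext = 0.66/1 = 0.6600; mean within-PS = 1.59/3 = 0.5300.
Geometric mean = √(0.6600 × 0.5300) = 0.5914.
HTMT = 0.5283 / 0.5914 = 0.893.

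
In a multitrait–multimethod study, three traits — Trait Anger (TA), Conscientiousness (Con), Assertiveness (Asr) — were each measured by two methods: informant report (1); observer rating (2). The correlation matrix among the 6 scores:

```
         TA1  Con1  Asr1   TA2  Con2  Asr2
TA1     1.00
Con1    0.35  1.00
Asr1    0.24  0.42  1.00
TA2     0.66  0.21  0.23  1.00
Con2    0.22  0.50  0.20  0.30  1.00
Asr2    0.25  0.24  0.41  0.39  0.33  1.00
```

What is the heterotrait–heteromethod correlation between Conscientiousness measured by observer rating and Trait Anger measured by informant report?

Different traits and methods: r(Con2, TA1) = 0.22.

0.22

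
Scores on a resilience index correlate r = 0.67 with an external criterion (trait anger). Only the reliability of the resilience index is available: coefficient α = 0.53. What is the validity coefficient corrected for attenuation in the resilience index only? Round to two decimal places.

Single correction: r_c = r_obs / √r_xx = 0.67 / √0.53 = 0.67 / 0.7280 ≈ 0.92.

0.92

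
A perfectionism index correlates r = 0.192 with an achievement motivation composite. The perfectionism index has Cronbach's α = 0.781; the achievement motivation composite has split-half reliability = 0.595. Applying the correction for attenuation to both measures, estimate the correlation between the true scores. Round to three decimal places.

r_true = r_obs / √(r_xx · r_yy) = 0.192 / √(0.781 × 0.595) = 0.192 / √0.464695 = 0.192 / 0.6817 ≈ 0.282.

0.282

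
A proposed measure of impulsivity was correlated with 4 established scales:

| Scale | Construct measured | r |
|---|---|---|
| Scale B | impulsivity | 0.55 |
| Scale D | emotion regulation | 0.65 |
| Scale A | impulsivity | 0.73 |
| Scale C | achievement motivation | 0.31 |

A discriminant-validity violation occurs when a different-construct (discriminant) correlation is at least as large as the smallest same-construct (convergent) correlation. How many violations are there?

Convergent (same construct = impulsivity): Scale B, Scale A.
Smallest convergent = 0.55. Discriminant values: 0.65, 0.31; count ≥ 0.55 → 1.

1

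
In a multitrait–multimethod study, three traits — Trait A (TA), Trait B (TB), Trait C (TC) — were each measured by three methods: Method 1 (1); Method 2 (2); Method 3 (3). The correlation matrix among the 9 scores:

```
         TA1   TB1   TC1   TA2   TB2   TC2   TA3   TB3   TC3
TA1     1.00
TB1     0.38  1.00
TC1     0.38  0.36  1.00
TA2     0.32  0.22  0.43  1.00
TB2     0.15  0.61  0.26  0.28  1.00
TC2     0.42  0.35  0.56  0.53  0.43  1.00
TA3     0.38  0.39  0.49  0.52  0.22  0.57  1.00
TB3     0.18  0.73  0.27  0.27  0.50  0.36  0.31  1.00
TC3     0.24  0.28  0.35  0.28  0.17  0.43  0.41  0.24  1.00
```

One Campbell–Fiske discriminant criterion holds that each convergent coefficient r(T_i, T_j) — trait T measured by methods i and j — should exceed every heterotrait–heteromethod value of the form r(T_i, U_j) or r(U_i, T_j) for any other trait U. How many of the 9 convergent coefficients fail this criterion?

5

Convergent coefficients and their comparison sets:
TA (methods 1·2): 0.32 vs {0.15, 0.22, 0.42, 0.43} → fail.
TA (methods 1·3): 0.38 vs {0.18, 0.39, 0.24, 0.49} → fail.
TA (methods 2·3): 0.52 vs {0.27, 0.22, 0.28, 0.57} → fail.
TB (methods 1·2): 0.61 vs {0.22, 0.15, 0.35, 0.26} → pass.
TB (methods 1·3): 0.73 vs {0.39, 0.18, 0.28, 0.27} → pass.
TB (methods 2·3): 0.50 vs {0.22, 0.27, 0.17, 0.36} → pass.
TC (methods 1·2): 0.56 vs {0.43, 0.42, 0.26, 0.35} → pass.
TC (methods 1·3): 0.35 vs {0.49, 0.24, 0.27, 0.28} → fail.
TC (methods 2·3): 0.43 vs {0.57, 0.28, 0.36, 0.17} → fail.
5 of 9 fail.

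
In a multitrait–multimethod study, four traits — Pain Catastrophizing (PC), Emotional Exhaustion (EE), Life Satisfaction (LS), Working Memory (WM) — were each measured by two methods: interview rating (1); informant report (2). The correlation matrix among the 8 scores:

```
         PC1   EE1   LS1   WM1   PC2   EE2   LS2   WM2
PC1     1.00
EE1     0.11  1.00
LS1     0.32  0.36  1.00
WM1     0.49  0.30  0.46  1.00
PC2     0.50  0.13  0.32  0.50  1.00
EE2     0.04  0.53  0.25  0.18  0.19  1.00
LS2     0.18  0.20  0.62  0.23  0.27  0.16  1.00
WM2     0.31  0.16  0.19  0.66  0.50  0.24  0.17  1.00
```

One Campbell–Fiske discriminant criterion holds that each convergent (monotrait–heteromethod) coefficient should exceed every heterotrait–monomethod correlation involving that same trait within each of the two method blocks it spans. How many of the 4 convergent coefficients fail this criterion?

Each convergent coefficient versus the relevant comparison correlations:
PC (methods 1·2): 0.50 vs {0.11, 0.19, 0.32, 0.27, 0.49, 0.50} → fail.
EE (methods 1·2): 0.53 vs {0.11, 0.19, 0.36, 0.16, 0.30, 0.24} → pass.
LS (methods 1·2): 0.62 vs {0.32, 0.27, 0.36, 0.16, 0.46, 0.17} → pass.
WM (methods 1·2): 0.66 vs {0.49, 0.50, 0.30, 0.24, 0.46, 0.17} → pass.
1 of 4 fail.

1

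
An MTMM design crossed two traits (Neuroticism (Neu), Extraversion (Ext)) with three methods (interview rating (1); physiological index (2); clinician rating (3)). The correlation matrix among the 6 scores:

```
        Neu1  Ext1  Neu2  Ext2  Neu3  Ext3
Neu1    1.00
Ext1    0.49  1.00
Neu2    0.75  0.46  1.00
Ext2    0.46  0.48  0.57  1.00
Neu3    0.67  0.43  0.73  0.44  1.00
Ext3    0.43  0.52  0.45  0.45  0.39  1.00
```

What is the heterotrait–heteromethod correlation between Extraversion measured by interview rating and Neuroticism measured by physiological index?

Different traits and methods: r(Ext1, Neu2) = 0.46.

0.46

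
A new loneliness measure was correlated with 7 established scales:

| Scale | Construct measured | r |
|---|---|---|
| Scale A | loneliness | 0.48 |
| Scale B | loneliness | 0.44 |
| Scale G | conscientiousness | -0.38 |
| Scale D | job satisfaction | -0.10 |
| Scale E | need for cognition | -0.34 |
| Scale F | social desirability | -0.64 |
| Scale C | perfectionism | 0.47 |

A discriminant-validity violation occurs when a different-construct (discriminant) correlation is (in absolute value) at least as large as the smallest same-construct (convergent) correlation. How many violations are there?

Convergent (same construct = loneliness): Scale A, Scale B.
Smallest convergent = 0.44. Discriminant |r|: 0.38, 0.10, 0.34, 0.64, 0.47; count ≥ 0.44 → 2.

2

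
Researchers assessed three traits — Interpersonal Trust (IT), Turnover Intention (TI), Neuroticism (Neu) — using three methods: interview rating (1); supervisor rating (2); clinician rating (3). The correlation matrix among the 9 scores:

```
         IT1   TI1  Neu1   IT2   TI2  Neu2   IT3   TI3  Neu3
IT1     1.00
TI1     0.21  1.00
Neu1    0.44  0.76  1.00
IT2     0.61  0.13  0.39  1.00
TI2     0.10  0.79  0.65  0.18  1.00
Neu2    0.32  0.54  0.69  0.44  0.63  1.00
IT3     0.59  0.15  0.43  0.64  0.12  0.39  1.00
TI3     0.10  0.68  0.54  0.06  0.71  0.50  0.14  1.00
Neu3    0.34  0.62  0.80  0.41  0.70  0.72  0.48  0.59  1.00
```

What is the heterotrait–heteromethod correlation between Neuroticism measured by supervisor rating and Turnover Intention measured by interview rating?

0.54

Different traits and methods: r(Neu2, TI1) = 0.54.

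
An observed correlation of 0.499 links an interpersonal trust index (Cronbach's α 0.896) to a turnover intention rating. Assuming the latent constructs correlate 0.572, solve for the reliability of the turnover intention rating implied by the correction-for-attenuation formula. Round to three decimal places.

0.849

r_true = r_obs / √(r_xx · r_yy) ⇒ 0.572 = 0.499 / √(0.896 · r_yy).
√(0.896 · r_yy) = 0.499 / 0.572 = 0.8724; 0.896 · r_yy = 0.7611; r_yy = 0.7611 / 0.896 ≈ 0.849.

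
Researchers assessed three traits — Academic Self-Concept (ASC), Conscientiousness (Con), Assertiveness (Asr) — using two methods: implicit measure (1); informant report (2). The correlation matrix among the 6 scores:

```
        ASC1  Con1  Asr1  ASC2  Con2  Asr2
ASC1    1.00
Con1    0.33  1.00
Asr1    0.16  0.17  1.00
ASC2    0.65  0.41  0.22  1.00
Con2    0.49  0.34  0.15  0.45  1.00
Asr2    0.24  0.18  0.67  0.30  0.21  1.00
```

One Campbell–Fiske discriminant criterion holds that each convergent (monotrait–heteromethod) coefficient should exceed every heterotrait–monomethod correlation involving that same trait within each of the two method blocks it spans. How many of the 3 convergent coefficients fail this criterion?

Checking each validity diagonal entry against its comparison values:
ASC (methods 1·2): 0.65 vs {0.33, 0.45, 0.16, 0.30} → pass.
Con (methods 1·2): 0.34 vs {0.33, 0.45, 0.17, 0.21} → fail.
Asr (methods 1·2): 0.67 vs {0.16, 0.30, 0.17, 0.21} → pass.
1 of 3 fail.

1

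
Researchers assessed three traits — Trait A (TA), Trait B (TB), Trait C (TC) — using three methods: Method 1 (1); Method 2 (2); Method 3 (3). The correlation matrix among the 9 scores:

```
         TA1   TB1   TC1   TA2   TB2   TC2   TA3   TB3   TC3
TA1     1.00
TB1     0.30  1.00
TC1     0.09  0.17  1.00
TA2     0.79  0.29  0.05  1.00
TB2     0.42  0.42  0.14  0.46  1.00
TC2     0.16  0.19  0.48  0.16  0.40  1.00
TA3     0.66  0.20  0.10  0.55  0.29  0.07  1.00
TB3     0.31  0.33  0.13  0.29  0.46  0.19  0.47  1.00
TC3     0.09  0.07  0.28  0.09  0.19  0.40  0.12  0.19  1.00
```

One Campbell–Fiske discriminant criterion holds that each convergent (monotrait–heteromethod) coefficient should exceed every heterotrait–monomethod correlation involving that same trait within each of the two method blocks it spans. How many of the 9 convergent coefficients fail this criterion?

4

Each convergent coefficient versus the relevant comparison correlations:
TA (methods 1·2): 0.79 vs {0.30, 0.46, 0.09, 0.16} → pass.
TA (methods 1·3): 0.66 vs {0.30, 0.47, 0.09, 0.12} → pass.
TA (methods 2·3): 0.55 vs {0.46, 0.47, 0.16, 0.12} → pass.
TB (methods 1·2): 0.42 vs {0.30, 0.46, 0.17, 0.40} → fail.
TB (methods 1·3): 0.33 vs {0.30, 0.47, 0.17, 0.19} → fail.
TB (methods 2·3): 0.46 vs {0.46, 0.47, 0.40, 0.19} → fail.
TC (methods 1·2): 0.48 vs {0.09, 0.16, 0.17, 0.40} → pass.
TC (methods 1·3): 0.28 vs {0.09, 0.12, 0.17, 0.19} → pass.
TC (methods 2·3): 0.40 vs {0.16, 0.12, 0.40, 0.19} → fail.
4 of 9 fail.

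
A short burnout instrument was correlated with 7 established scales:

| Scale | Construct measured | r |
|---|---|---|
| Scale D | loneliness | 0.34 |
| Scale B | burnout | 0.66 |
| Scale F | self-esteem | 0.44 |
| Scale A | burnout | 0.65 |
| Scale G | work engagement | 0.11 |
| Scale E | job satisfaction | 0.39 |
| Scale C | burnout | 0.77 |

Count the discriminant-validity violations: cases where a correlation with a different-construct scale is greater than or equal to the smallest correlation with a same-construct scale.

0

Convergent (same construct = burnout): Scale B, Scale A, Scale C.
Smallest convergent = 0.65. Discriminant values: 0.34, 0.44, 0.11, 0.39; count ≥ 0.65 → 0.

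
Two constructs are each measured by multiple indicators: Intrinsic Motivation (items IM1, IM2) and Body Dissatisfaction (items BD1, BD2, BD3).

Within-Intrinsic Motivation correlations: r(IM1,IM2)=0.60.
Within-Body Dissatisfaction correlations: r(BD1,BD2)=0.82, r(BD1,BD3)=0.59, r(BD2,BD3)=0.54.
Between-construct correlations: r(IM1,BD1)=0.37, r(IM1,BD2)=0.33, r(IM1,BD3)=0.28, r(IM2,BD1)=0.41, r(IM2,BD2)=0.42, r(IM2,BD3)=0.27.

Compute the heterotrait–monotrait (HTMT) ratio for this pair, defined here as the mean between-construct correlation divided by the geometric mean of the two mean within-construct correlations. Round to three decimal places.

Mean heterotrait r = 2.08/6 = 0.3467.
Mean within-IM = 0.60/1 = 0.6000; mean within-BD = 1.95/3 = 0.6500.
Geometric mean = √(0.6000 × 0.6500) = 0.6245.
HTMT = 0.3467 / 0.6245 = 0.555.

0.555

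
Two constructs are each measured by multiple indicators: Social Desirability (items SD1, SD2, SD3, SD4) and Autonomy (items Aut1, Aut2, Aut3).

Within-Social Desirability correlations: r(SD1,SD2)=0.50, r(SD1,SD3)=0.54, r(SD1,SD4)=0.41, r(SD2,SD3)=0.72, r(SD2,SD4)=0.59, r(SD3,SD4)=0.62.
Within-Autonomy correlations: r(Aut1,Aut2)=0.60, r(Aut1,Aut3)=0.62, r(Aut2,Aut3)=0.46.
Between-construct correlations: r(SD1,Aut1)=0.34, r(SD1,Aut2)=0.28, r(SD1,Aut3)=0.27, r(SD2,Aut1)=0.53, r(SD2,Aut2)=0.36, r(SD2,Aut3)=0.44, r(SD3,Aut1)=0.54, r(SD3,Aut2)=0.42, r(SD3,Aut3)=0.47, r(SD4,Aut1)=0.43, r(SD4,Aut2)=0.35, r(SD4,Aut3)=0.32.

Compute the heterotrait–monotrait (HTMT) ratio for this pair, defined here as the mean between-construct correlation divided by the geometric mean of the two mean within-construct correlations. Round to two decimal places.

Between-construct mean = 4.75/12 = 0.3958.
Mean within-SD = 3.38/6 = 0.5633; mean within-Aut = 1.68/3 = 0.5600.
Geometric mean = √(0.5633 × 0.5600) = 0.5616.
HTMT = 0.3958 / 0.5616 = 0.70.

0.70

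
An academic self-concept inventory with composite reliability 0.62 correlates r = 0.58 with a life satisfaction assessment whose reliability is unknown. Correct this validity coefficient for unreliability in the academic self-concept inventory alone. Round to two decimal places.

Single correction: r_c = r_obs / √r_xx = 0.58 / √0.62 = 0.58 / 0.7874 ≈ 0.74.

0.74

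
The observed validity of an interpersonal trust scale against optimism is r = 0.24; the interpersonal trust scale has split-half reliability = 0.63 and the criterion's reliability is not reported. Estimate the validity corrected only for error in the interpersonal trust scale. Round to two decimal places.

Single correction: r_c = r_obs / √r_xx = 0.24 / √0.63 = 0.24 / 0.7937 ≈ 0.30.

0.30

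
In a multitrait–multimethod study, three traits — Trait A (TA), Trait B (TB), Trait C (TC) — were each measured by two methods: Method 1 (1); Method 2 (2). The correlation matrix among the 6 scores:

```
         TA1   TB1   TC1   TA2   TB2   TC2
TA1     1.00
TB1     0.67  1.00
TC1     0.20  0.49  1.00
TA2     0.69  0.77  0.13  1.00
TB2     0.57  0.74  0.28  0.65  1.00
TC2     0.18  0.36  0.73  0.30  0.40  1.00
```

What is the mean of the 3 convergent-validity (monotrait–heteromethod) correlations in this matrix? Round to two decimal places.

0.72

Convergent values: 0.69, 0.74, 0.73; mean = 2.16/3 = 0.72.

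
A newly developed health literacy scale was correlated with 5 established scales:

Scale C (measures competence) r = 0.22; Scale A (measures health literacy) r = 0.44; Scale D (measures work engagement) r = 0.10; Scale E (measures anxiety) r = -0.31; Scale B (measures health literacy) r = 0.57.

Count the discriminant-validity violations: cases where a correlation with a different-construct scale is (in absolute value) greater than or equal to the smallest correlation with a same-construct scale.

Convergent (same construct = health literacy): Scale A, Scale B.
Smallest convergent = 0.44. Discriminant |r|: 0.22, 0.10, 0.31; count ≥ 0.44 → 0.

0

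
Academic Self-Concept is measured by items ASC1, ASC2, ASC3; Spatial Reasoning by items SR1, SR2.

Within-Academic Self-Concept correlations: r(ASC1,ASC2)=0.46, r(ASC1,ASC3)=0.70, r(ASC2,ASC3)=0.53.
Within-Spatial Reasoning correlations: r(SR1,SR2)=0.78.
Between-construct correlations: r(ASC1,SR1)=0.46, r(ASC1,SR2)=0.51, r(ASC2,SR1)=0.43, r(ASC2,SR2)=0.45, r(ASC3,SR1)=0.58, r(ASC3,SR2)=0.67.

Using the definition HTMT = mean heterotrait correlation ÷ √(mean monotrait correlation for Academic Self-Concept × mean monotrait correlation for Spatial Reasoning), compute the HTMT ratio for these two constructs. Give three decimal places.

Between-construct mean = 3.10/6 = 0.5167.
Mean within-ASC = 1.69/3 = 0.5633; mean within-SR = 0.78/1 = 0.7800.
Geometric mean = √(0.5633 × 0.7800) = 0.6629.
HTMT = 0.5167 / 0.6629 = 0.779.

0.779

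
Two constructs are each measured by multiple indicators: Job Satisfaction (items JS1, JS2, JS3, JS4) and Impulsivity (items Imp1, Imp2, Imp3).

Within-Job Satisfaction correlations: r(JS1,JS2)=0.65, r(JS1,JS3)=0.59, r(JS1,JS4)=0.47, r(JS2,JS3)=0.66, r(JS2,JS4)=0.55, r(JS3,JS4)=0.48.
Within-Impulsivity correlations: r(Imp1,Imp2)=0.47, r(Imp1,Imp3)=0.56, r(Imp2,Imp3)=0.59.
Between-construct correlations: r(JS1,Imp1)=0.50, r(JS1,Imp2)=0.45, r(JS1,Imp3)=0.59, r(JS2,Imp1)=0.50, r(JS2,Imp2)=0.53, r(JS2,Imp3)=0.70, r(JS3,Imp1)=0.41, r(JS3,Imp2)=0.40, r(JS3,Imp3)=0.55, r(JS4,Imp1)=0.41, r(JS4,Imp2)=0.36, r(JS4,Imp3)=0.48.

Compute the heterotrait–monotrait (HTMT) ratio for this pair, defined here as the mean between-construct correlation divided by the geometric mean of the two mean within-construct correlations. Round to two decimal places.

Mean between = 5.88/12 = 0.4900.
Mean within-JS = 3.40/6 = 0.5667; mean within-Imp = 1.62/3 = 0.5400.
Geometric mean = √(0.5667 × 0.5400) = 0.5532.
HTMT = 0.4900 / 0.5532 = 0.89.

0.89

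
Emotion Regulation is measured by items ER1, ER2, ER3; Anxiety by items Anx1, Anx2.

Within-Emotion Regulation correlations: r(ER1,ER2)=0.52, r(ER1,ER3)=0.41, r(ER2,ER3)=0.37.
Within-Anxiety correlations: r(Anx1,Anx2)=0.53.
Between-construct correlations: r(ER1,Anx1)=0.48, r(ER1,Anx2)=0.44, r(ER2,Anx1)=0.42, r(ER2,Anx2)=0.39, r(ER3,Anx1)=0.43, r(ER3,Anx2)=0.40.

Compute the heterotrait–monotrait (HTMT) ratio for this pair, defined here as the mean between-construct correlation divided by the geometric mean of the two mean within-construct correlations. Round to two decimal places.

0.89

Mean heterotrait r = 2.56/6 = 0.4267.
Mean within-ER = 1.30/3 = 0.4333; mean within-Anx = 0.53/1 = 0.5300.
Geometric mean = √(0.4333 × 0.5300) = 0.4792.
HTMT = 0.4267 / 0.4792 = 0.89.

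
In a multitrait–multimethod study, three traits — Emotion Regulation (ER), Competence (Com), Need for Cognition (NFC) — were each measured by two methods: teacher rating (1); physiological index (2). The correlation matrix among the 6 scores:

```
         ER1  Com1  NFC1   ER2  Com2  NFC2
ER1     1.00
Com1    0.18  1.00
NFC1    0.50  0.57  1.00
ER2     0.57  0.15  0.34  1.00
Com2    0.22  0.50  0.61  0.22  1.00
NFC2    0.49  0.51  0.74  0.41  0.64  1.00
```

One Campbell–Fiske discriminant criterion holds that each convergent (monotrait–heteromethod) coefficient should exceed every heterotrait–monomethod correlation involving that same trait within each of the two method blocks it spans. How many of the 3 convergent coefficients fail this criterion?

Checking each validity diagonal entry against its comparison values:
ER (methods 1·2): 0.57 vs {0.18, 0.22, 0.50, 0.41} → pass.
Com (methods 1·2): 0.50 vs {0.18, 0.22, 0.57, 0.64} → fail.
NFC (methods 1·2): 0.74 vs {0.50, 0.41, 0.57, 0.64} → pass.
1 of 3 fail.

1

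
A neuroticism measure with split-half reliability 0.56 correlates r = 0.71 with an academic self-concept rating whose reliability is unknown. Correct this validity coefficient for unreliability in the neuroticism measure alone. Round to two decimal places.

Single correction: r_c = r_obs / √r_xx = 0.71 / √0.56 = 0.71 / 0.7483 ≈ 0.95.

0.95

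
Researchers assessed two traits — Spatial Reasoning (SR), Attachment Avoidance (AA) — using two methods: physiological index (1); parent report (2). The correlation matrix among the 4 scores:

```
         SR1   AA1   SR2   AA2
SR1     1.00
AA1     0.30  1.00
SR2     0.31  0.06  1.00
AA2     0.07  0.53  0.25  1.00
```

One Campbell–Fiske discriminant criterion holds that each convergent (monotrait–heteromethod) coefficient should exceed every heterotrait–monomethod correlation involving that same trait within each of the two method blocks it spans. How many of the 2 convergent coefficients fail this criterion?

0

Each convergent coefficient versus the relevant comparison correlations:
SR (methods 1·2): 0.31 vs {0.30, 0.25} → pass.
AA (methods 1·2): 0.53 vs {0.30, 0.25} → pass.
0 of 2 fail.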